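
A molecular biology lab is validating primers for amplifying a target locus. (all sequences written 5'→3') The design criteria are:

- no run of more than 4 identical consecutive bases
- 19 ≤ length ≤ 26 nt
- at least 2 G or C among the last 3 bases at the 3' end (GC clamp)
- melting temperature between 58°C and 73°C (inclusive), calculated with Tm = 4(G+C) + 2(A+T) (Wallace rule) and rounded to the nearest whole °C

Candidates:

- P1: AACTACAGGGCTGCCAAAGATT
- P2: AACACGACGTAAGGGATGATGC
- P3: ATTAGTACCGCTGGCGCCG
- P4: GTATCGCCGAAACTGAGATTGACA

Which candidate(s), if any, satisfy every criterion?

P1 (22 nt, A=8 T=4 G=5 C=5): longest run = 3 ✓; length 22 ✓; 3' end ATT has 0 G/C, need ≥2 ✗; Tm = 2·12 + 4·10 = 64°C ✓ — fails.
P2 (22 nt, A=8 T=3 G=7 C=4): longest run = 3 ✓; length 22 ✓; 3' end TGC has 2 G/C ✓; Tm = 2·11 + 4·11 = 66°C ✓ — passes.
P3 (19 nt, A=3 T=4 G=6 C=6): longest run = 2 ✓; length 19 ✓; 3' end CCG has 3 G/C ✓; Tm = 2·7 + 4·12 = 62°C ✓ — passes.
P4 (24 nt, A=8 T=5 G=6 C=5): longest run = 3 ✓; length 24 ✓; 3' end ACA has 1 G/C, need ≥2 ✗; Tm = 2·13 + 4·11 = 70°C ✓ — fails.

P2 and P3.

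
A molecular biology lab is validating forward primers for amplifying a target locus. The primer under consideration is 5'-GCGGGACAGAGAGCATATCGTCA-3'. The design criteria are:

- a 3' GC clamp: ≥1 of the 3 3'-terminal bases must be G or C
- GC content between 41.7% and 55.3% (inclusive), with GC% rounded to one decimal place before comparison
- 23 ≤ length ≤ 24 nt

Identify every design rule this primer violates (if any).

Fails: GC content.

Base counts: A=7, T=3, G=8, C=5 (length 23).
GC clamp: 3' end TCA has 1 G/C ✓
GC content: GC 13/23 = 56.5%, outside 41.7–55.3% ✗
length: length 23 ✓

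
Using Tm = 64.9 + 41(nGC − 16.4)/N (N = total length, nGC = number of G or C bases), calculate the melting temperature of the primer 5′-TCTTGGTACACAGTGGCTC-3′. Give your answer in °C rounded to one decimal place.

Base counts: A=3, T=6, G=5, C=5; G+C = 10, N = 19.
Tm = 64.9 + 41·(10 − 16.4)/19 = 64.9 + -262.40/19 = 51.1°C.

51.1°C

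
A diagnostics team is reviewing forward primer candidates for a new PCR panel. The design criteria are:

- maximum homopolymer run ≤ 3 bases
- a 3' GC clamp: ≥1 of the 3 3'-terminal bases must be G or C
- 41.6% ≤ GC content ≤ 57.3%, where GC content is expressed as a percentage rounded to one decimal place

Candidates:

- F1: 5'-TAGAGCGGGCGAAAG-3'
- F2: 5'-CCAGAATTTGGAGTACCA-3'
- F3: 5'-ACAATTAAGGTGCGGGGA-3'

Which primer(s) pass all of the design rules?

F1 (15 nt, A=5 T=1 G=7 C=2): longest run = 3 ✓; 3' end AAG has 1 G/C ✓; GC 9/15 = 60.0%, outside 41.6–57.3% ✗ — fails.
F2 (18 nt, A=6 T=4 G=4 C=4): longest run = 3 ✓; 3' end CCA has 2 G/C ✓; GC 8/18 = 44.4% ✓ — passes.
F3 (18 nt, A=6 T=3 G=7 C=2): longest run = 4, exceeds 3 ✗; 3' end GGA has 2 G/C ✓; GC 9/18 = 50.0% ✓ — fails.

F2 only.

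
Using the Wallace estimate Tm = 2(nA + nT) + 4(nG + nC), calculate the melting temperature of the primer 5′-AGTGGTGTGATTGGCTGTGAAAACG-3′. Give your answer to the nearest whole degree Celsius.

Base counts: A=6, T=7, G=10, C=2 (length 25).
Tm = 2·(6+7) + 4·(10+2) = 2·13 + 4·12 = 26 + 48 = 74°C.

74°C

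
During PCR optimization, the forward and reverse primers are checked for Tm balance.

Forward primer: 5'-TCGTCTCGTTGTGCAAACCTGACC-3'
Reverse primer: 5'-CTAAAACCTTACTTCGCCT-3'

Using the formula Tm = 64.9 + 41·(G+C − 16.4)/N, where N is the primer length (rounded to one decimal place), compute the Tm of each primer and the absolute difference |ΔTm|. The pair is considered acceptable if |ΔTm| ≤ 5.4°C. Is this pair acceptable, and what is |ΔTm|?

Forward: G+C = 13, N = 24 → Tm = 64.9 + 41·(13 − 16.4)/24 = 59.1°C.
Reverse: G+C = 8, N = 19 → Tm = 64.9 + 41·(8 − 16.4)/19 = 46.8°C.
|ΔTm| = |59.1 − 46.8| = 12.3°C, > 5.4°C.

|ΔTm| = 12.3°C; the pair is not acceptable.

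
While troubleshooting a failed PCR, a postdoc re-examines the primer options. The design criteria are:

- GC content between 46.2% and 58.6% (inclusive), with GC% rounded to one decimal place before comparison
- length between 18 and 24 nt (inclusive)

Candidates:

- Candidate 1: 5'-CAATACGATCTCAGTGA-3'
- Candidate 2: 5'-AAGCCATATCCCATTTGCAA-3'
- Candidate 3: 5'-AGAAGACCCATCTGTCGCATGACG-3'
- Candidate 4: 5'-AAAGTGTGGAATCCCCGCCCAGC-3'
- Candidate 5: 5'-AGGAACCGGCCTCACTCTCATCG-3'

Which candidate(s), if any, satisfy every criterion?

Candidate 1 (17 nt, A=6 T=4 G=3 C=4): GC 7/17 = 41.2%, outside 46.2–58.6% ✗; length 17, outside 18–24 ✗ — fails.
Candidate 2 (20 nt, A=7 T=5 G=2 C=6): GC 8/20 = 40.0%, outside 46.2–58.6% ✗; length 20 ✓ — fails.
Candidate 3 (24 nt, A=7 T=4 G=6 C=7): GC 13/24 = 54.2% ✓; length 24 ✓ — passes.
Candidate 4 (23 nt, A=6 T=3 G=6 C=8): GC 14/23 = 60.9%, outside 46.2–58.6% ✗; length 23 ✓ — fails.
Candidate 5 (23 nt, A=5 T=4 G=5 C=9): GC 14/23 = 60.9%, outside 46.2–58.6% ✗; length 23 ✓ — fails.

Candidate 3 only.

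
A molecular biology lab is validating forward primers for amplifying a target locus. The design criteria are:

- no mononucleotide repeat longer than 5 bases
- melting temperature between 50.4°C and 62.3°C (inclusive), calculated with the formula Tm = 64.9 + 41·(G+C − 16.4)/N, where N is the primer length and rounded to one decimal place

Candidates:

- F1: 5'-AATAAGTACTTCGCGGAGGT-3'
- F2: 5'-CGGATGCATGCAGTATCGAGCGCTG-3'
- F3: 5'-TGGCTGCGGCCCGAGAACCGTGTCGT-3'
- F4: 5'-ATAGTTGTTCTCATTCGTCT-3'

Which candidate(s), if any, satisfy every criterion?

F1 (20 nt, A=6 T=5 G=6 C=3): longest run = 2 ✓; Tm = 64.9 + 41·(9 − 16.4)/20 = 49.7°C, outside 50.4–62.3°C ✗ — fails.
F2 (25 nt, A=5 T=5 G=9 C=6): longest run = 2 ✓; Tm = 64.9 + 41·(15 − 16.4)/25 = 62.6°C, outside 50.4–62.3°C ✗ — fails.
F3 (26 nt, A=3 T=5 G=10 C=8): longest run = 3 ✓; Tm = 64.9 + 41·(18 − 16.4)/26 = 67.4°C, outside 50.4–62.3°C ✗ — fails.
F4 (20 nt, A=3 T=10 G=3 C=4): longest run = 2 ✓; Tm = 64.9 + 41·(7 − 16.4)/20 = 45.6°C, outside 50.4–62.3°C ✗ — fails.

None of the candidates satisfy all criteria.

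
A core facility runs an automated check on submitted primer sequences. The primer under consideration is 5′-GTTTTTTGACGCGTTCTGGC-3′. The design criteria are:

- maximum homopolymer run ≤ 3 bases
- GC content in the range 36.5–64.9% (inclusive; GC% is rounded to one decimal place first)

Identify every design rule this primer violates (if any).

Fails: homopolymer run.

Base counts: A=1, T=9, G=6, C=4 (length 20).
homopolymer run: longest run = 6, exceeds 3 ✗
GC content: GC 10/20 = 50.0% ✓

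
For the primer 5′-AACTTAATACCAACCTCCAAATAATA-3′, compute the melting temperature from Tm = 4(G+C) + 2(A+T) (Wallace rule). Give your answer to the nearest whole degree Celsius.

Base counts: A=13, T=6, G=0, C=7 (length 26).
Tm = 2·(13+6) + 4·(0+7) = 2·19 + 4·7 = 38 + 28 = 66°C.

66°C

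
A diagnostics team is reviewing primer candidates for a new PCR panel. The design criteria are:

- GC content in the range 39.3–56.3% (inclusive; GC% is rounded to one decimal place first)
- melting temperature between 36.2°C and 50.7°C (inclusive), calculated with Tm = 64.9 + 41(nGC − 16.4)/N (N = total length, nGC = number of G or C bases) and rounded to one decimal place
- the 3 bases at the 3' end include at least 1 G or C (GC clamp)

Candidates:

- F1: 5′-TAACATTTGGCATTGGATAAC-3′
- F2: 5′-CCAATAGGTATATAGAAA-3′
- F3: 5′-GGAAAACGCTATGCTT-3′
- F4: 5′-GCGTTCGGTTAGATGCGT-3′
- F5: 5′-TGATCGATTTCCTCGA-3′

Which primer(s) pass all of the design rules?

F3, F4 and F5.

F1 (21 nt, A=7 T=7 G=4 C=3): GC 7/21 = 33.3%, outside 39.3–56.3% ✗; Tm = 64.9 + 41·(7 − 16.4)/21 = 46.5°C ✓; 3' end AAC has 1 G/C ✓ — fails.
F2 (18 nt, A=9 T=4 G=3 C=2): GC 5/18 = 27.8%, outside 39.3–56.3% ✗; Tm = 64.9 + 41·(5 − 16.4)/18 = 38.9°C ✓; 3' end AAA has 0 G/C, need ≥1 ✗ — fails.
F3 (16 nt, A=5 T=4 G=4 C=3): GC 7/16 = 43.8% ✓; Tm = 64.9 + 41·(7 − 16.4)/16 = 40.8°C ✓; 3' end CTT has 1 G/C ✓ — passes.
F4 (18 nt, A=2 T=6 G=7 C=3): GC 10/18 = 55.6% ✓; Tm = 64.9 + 41·(10 − 16.4)/18 = 50.3°C ✓; 3' end CGT has 2 G/C ✓ — passes.
F5 (16 nt, A=3 T=6 G=3 C=4): GC 7/16 = 43.8% ✓; Tm = 64.9 + 41·(7 − 16.4)/16 = 40.8°C ✓; 3' end CGA has 2 G/C ✓ — passes.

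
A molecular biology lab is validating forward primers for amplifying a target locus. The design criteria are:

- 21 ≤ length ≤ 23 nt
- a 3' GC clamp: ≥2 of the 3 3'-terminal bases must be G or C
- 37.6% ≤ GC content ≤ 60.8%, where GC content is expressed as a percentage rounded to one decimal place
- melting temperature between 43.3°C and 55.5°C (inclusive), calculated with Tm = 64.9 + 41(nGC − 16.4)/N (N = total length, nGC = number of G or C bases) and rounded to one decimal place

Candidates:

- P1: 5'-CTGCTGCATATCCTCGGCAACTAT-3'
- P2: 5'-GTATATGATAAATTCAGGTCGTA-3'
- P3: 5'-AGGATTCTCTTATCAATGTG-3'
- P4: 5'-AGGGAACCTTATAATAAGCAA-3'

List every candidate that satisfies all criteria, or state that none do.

None of the candidates satisfy all criteria.

P1 (24 nt, A=5 T=7 G=4 C=8): length 24, outside 21–23 ✗; 3' end TAT has 0 G/C, need ≥2 ✗; GC 12/24 = 50.0% ✓; Tm = 64.9 + 41·(12 − 16.4)/24 = 57.4°C, outside 43.3–55.5°C ✗ — fails.
P2 (23 nt, A=8 T=8 G=5 C=2): length 23 ✓; 3' end GTA has 1 G/C, need ≥2 ✗; GC 7/23 = 30.4%, outside 37.6–60.8% ✗; Tm = 64.9 + 41·(7 − 16.4)/23 = 48.1°C ✓ — fails.
P3 (20 nt, A=5 T=8 G=4 C=3): length 20, outside 21–23 ✗; 3' end GTG has 2 G/C ✓; GC 7/20 = 35.0%, outside 37.6–60.8% ✗; Tm = 64.9 + 41·(7 − 16.4)/20 = 45.6°C ✓ — fails.
P4 (21 nt, A=10 T=4 G=4 C=3): length 21 ✓; 3' end CAA has 1 G/C, need ≥2 ✗; GC 7/21 = 33.3%, outside 37.6–60.8% ✗; Tm = 64.9 + 41·(7 − 16.4)/21 = 46.5°C ✓ — fails.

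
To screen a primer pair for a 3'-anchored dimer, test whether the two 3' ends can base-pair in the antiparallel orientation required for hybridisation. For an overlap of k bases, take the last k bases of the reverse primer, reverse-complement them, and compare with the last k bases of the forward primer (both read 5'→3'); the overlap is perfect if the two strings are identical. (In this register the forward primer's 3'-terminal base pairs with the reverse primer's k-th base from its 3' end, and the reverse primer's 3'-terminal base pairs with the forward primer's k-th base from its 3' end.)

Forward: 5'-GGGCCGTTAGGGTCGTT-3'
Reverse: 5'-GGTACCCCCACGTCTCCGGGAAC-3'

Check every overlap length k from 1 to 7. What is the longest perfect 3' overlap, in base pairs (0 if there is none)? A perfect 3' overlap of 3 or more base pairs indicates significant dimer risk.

Last 7 bases (5'→3') — forward …GGTCGTT, reverse …CGGGAAC.
Reverse complement of the reverse primer's last 7 bases: GTTCCCG; its first k bases are the reverse complement of the reverse primer's last k bases, so a perfect k-base overlap needs the forward primer's last k bases to equal them.
Comparing (forward last k vs required): k=1: T vs G ✗; k=2: TT vs GT ✗; k=3: GTT vs GTT ✓; k=4: CGTT vs GTTC ✗; k=5: TCGTT vs GTTCC ✗; k=6: GTCGTT vs GTTCCC ✗; k=7: GGTCGTT vs GTTCCCG ✗.
Only k = 3 is perfect, so the longest perfect 3' overlap is 3.

Longest perfect overlap: 3 complementary base pairs; significant dimer risk (threshold 3).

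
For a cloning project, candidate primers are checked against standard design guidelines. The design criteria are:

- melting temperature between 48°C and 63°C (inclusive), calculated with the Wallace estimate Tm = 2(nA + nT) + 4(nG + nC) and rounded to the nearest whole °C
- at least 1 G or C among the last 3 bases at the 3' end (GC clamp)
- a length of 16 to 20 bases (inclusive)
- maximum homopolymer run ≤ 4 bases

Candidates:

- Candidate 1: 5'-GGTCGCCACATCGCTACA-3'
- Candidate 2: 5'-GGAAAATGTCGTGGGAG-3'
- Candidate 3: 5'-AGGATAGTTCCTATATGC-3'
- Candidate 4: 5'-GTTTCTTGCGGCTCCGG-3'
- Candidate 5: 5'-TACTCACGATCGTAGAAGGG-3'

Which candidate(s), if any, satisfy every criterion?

Candidate 1, Candidate 2, Candidate 3, Candidate 4 and Candidate 5.

Candidate 1 (18 nt, A=4 T=3 G=4 C=7): Tm = 2·7 + 4·11 = 58°C ✓; 3' end ACA has 1 G/C ✓; length 18 ✓; longest run = 2 ✓ — passes.
Candidate 2 (17 nt, A=5 T=3 G=8 C=1): Tm = 2·8 + 4·9 = 52°C ✓; 3' end GAG has 2 G/C ✓; length 17 ✓; longest run = 4 ✓ — passes.
Candidate 3 (18 nt, A=5 T=6 G=4 C=3): Tm = 2·11 + 4·7 = 50°C ✓; 3' end TGC has 2 G/C ✓; length 18 ✓; longest run = 2 ✓ — passes.
Candidate 4 (17 nt, A=0 T=6 G=6 C=5): Tm = 2·6 + 4·11 = 56°C ✓; 3' end CGG has 3 G/C ✓; length 17 ✓; longest run = 3 ✓ — passes.
Candidate 5 (20 nt, A=6 T=4 G=6 C=4): Tm = 2·10 + 4·10 = 60°C ✓; 3' end GGG has 3 G/C ✓; length 20 ✓; longest run = 3 ✓ — passes.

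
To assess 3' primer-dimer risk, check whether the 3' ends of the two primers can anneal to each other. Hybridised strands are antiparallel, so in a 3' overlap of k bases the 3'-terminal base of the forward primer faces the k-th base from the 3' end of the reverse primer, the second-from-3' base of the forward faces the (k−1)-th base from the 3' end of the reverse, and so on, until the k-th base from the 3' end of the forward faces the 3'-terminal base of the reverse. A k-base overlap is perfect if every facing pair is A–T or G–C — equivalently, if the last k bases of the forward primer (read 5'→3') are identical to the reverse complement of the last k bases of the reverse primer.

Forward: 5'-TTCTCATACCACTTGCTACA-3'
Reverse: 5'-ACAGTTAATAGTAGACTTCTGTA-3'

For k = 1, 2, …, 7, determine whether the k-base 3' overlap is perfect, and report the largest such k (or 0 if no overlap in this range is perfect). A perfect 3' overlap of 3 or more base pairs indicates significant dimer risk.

Last 7 bases (5'→3') — forward …TGCTACA, reverse …TTCTGTA.
Reverse complement of the reverse primer's last 7 bases: TACAGAA; its first k bases are the reverse complement of the reverse primer's last k bases, so a perfect k-base overlap needs the forward primer's last k bases to equal them.
Comparing (forward last k vs required): k=1: A vs T ✗; k=2: CA vs TA ✗; k=3: ACA vs TAC ✗; k=4: TACA vs TACA ✓; k=5: CTACA vs TACAG ✗; k=6: GCTACA vs TACAGA ✗; k=7: TGCTACA vs TACAGAA ✗.
Only k = 4 is perfect, so the longest perfect 3' overlap is 4.

Longest perfect overlap: 4 complementary base pairs; significant dimer risk (threshold 3).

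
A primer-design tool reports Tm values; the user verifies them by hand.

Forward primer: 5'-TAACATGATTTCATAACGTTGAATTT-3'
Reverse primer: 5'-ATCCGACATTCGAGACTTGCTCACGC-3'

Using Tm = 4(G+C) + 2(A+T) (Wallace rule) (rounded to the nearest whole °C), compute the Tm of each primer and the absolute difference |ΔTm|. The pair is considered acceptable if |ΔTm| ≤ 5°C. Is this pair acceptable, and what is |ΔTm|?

|ΔTm| = 16°C; the pair is not acceptable.

Forward: A=9 T=11 G=3 C=3 → Tm = 2·20 + 4·6 = 64°C.
Reverse: A=6 T=6 G=5 C=9 → Tm = 2·12 + 4·14 = 80°C.
|ΔTm| = |64 − 80| = 16°C, > 5°C.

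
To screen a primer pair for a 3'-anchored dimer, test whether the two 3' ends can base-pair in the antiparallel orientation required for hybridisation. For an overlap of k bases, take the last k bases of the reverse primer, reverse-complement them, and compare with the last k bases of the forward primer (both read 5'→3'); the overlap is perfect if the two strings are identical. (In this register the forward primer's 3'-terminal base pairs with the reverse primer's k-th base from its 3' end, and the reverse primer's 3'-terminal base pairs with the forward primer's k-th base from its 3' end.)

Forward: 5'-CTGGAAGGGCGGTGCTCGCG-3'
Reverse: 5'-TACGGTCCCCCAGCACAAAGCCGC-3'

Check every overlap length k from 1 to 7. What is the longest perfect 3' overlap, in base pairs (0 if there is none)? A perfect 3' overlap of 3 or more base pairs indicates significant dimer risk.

Longest perfect overlap: 3 complementary base pairs; significant dimer risk (threshold 3).

Last 7 bases (5'→3') — forward …GCTCGCG, reverse …AAGCCGC.
Reverse complement of the reverse primer's last 7 bases: GCGGCTT; its first k bases are the reverse complement of the reverse primer's last k bases, so a perfect k-base overlap needs the forward primer's last k bases to equal them.
Comparing (forward last k vs required): k=1: G vs G ✓; k=2: CG vs GC ✗; k=3: GCG vs GCG ✓; k=4: CGCG vs GCGG ✗; k=5: TCGCG vs GCGGC ✗; k=6: CTCGCG vs GCGGCT ✗; k=7: GCTCGCG vs GCGGCTT ✗.
Perfect overlaps at k = 1, 3; the largest is 3.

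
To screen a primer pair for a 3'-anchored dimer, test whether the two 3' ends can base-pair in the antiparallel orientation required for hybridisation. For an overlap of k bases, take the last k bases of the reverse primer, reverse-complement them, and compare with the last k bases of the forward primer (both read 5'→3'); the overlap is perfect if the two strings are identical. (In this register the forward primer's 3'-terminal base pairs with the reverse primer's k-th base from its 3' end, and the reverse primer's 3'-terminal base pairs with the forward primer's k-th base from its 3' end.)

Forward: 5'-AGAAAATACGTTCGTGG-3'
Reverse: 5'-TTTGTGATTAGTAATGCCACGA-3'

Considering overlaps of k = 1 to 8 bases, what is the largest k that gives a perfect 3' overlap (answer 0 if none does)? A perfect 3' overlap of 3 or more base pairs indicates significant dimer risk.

Last 8 bases (5'→3') — forward …GTTCGTGG, reverse …TGCCACGA.
Reverse complement of the reverse primer's last 8 bases: TCGTGGCA; its first k bases are the reverse complement of the reverse primer's last k bases, so a perfect k-base overlap needs the forward primer's last k bases to equal them.
Comparing (forward last k vs required): k=1: G vs T ✗; k=2: GG vs TC ✗; k=3: TGG vs TCG ✗; k=4: GTGG vs TCGT ✗; k=5: CGTGG vs TCGTG ✗; k=6: TCGTGG vs TCGTGG ✓; k=7: TTCGTGG vs TCGTGGC ✗; k=8: GTTCGTGG vs TCGTGGCA ✗.
Only k = 6 is perfect, so the longest perfect 3' overlap is 6.

Longest perfect overlap: 6 complementary base pairs; significant dimer risk (threshold 3).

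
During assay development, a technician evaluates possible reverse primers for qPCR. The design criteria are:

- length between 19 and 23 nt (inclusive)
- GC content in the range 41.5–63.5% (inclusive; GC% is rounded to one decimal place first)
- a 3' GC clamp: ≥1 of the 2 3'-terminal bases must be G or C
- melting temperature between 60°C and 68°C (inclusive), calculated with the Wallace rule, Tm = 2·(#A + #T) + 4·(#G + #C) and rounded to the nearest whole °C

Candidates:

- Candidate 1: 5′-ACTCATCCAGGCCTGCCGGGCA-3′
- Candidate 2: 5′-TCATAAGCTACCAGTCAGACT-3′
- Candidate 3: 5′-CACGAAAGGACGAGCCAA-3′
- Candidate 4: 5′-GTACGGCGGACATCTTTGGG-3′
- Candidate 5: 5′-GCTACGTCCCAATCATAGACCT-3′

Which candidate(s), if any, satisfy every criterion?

Candidate 2, Candidate 4 and Candidate 5.

Candidate 1 (22 nt, A=4 T=3 G=6 C=9): length 22 ✓; GC 15/22 = 68.2%, outside 41.5–63.5% ✗; 3' end CA has 1 G/C ✓; Tm = 2·7 + 4·15 = 74°C, outside 60–68°C ✗ — fails.
Candidate 2 (21 nt, A=7 T=5 G=3 C=6): length 21 ✓; GC 9/21 = 42.9% ✓; 3' end CT has 1 G/C ✓; Tm = 2·12 + 4·9 = 60°C ✓ — passes.
Candidate 3 (18 nt, A=8 T=0 G=5 C=5): length 18, outside 19–23 ✗; GC 10/18 = 55.6% ✓; 3' end AA has 0 G/C, need ≥1 ✗; Tm = 2·8 + 4·10 = 56°C, outside 60–68°C ✗ — fails.
Candidate 4 (20 nt, A=3 T=5 G=8 C=4): length 20 ✓; GC 12/20 = 60.0% ✓; 3' end GG has 2 G/C ✓; Tm = 2·8 + 4·12 = 64°C ✓ — passes.
Candidate 5 (22 nt, A=6 T=5 G=3 C=8): length 22 ✓; GC 11/22 = 50.0% ✓; 3' end CT has 1 G/C ✓; Tm = 2·11 + 4·11 = 66°C ✓ — passes.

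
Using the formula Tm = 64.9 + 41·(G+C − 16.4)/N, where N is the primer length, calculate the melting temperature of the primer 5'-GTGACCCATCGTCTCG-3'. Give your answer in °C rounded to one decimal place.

Base counts: A=2, T=4, G=4, C=6; G+C = 10, N = 16.
Tm = 64.9 + 41·(10 − 16.4)/16 = 64.9 + -262.40/16 = 48.5°C.

48.5°C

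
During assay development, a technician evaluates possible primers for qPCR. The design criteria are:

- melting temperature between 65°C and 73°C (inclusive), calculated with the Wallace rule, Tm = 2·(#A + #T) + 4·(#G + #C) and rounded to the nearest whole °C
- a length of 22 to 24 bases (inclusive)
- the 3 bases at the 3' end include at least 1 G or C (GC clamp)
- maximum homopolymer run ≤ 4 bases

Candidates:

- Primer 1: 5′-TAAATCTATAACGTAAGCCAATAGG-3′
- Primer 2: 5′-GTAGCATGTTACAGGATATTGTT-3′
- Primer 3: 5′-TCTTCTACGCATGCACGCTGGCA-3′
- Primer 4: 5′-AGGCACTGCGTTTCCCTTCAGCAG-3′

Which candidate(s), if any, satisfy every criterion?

Primer 3 only.

Primer 1 (25 nt, A=11 T=6 G=4 C=4): Tm = 2·17 + 4·8 = 66°C ✓; length 25, outside 22–24 ✗; 3' end AGG has 2 G/C ✓; longest run = 3 ✓ — fails.
Primer 2 (23 nt, A=6 T=9 G=6 C=2): Tm = 2·15 + 4·8 = 62°C, outside 65–73°C ✗; length 23 ✓; 3' end GTT has 1 G/C ✓; longest run = 2 ✓ — fails.
Primer 3 (23 nt, A=4 T=6 G=5 C=8): Tm = 2·10 + 4·13 = 72°C ✓; length 23 ✓; 3' end GCA has 2 G/C ✓; longest run = 2 ✓ — passes.
Primer 4 (24 nt, A=4 T=6 G=6 C=8): Tm = 2·10 + 4·14 = 76°C, outside 65–73°C ✗; length 24 ✓; 3' end CAG has 2 G/C ✓; longest run = 3 ✓ — fails.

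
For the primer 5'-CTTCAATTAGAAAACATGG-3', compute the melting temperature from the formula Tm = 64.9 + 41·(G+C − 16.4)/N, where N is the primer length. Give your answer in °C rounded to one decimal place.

42.5°C

Base counts: A=8, T=5, G=3, C=3; G+C = 6, N = 19.
Tm = 64.9 + 41·(6 − 16.4)/19 = 64.9 + -426.40/19 = 42.5°C.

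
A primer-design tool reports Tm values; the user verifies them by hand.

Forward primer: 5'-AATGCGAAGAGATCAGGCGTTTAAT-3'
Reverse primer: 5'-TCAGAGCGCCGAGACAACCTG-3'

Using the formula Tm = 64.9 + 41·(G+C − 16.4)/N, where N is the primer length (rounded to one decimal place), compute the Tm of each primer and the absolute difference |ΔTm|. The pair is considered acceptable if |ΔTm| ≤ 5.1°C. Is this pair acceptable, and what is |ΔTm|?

|ΔTm| = 3.9°C; the pair is acceptable.

Forward: G+C = 10, N = 25 → Tm = 64.9 + 41·(10 − 16.4)/25 = 54.4°C.
Reverse: G+C = 13, N = 21 → Tm = 64.9 + 41·(13 − 16.4)/21 = 58.3°C.
|ΔTm| = |54.4 − 58.3| = 3.9°C, ≤ 5.1°C.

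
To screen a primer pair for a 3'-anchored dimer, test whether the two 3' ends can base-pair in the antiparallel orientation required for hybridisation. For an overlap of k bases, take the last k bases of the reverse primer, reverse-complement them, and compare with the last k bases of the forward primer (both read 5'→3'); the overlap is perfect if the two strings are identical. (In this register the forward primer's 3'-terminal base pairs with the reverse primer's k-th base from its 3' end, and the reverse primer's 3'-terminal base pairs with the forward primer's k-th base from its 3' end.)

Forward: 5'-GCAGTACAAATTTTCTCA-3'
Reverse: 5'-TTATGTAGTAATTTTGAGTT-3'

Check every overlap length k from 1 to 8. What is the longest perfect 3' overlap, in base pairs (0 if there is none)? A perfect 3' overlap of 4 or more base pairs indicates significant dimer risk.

Last 8 bases (5'→3') — forward …TTTTCTCA, reverse …TTTGAGTT.
Reverse complement of the reverse primer's last 8 bases: AACTCAAA; its first k bases are the reverse complement of the reverse primer's last k bases, so a perfect k-base overlap needs the forward primer's last k bases to equal them.
Comparing (forward last k vs required): k=1: A vs A ✓; k=2: CA vs AA ✗; k=3: TCA vs AAC ✗; k=4: CTCA vs AACT ✗; k=5: TCTCA vs AACTC ✗; k=6: TTCTCA vs AACTCA ✗; k=7: TTTCTCA vs AACTCAA ✗; k=8: TTTTCTCA vs AACTCAAA ✗.
Only k = 1 is perfect, so the longest perfect 3' overlap is 1.

Longest perfect overlap: 1 complementary base pair; below the dimer-risk threshold (threshold 4).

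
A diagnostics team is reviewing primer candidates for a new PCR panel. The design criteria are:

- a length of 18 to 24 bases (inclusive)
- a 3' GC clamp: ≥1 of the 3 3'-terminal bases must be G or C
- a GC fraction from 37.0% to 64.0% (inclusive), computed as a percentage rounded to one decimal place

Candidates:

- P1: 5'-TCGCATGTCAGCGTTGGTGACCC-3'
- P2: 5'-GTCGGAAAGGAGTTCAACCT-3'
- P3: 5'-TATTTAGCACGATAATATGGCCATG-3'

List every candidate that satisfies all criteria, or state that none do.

P1 and P2.

P1 (23 nt, A=3 T=6 G=7 C=7): length 23 ✓; 3' end CCC has 3 G/C ✓; GC 14/23 = 60.9% ✓ — passes.
P2 (20 nt, A=6 T=4 G=6 C=4): length 20 ✓; 3' end CCT has 2 G/C ✓; GC 10/20 = 50.0% ✓ — passes.
P3 (25 nt, A=8 T=8 G=5 C=4): length 25, outside 18–24 ✗; 3' end ATG has 1 G/C ✓; GC 9/25 = 36.0%, outside 37.0–64.0% ✗ — fails.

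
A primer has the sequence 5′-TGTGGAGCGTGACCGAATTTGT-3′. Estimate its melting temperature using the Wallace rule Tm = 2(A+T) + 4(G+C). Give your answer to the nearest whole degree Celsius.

Base counts: A=4, T=7, G=8, C=3 (length 22).
Tm = 2·(4+7) + 4·(8+3) = 2·11 + 4·11 = 22 + 44 = 66°C.

66°C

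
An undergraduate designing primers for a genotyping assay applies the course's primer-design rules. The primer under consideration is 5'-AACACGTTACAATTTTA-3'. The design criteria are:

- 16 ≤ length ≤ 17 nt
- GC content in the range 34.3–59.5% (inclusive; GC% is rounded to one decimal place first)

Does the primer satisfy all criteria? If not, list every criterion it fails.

Base counts: A=7, T=6, G=1, C=3 (length 17).
length: length 17 ✓
GC content: GC 4/17 = 23.5%, outside 34.3–59.5% ✗

Fails: GC content.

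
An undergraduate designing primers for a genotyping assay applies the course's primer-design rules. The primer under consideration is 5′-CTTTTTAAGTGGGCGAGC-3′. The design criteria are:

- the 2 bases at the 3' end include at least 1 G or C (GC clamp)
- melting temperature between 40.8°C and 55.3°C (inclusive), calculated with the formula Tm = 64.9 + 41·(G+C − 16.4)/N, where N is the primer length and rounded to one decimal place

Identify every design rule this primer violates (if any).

Meets all criteria.

Base counts: A=3, T=6, G=6, C=3 (length 18).
GC clamp: 3' end GC has 2 G/C ✓
Tm: Tm = 64.9 + 41·(9 − 16.4)/18 = 48.0°C ✓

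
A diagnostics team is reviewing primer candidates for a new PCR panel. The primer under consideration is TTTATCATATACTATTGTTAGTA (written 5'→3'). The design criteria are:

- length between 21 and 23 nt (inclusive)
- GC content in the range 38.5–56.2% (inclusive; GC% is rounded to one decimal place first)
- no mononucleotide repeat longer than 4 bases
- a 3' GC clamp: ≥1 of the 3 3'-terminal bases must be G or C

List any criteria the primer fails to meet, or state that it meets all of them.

Base counts: A=7, T=12, G=2, C=2 (length 23).
length: length 23 ✓
GC content: GC 4/23 = 17.4%, outside 38.5–56.2% ✗
homopolymer run: longest run = 3 ✓
GC clamp: 3' end GTA has 1 G/C ✓

Fails: GC content.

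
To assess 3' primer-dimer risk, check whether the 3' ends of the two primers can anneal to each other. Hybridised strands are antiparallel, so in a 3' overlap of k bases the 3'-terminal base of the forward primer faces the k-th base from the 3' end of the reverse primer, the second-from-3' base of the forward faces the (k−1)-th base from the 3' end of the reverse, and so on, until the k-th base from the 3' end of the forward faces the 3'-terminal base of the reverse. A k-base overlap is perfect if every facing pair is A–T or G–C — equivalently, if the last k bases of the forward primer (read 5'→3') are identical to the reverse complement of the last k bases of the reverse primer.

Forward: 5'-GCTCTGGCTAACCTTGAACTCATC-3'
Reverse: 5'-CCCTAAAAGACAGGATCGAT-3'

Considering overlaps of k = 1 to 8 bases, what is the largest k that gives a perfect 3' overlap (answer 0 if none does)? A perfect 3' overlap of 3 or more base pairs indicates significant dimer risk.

Last 8 bases (5'→3') — forward …AACTCATC, reverse …GGATCGAT.
Reverse complement of the reverse primer's last 8 bases: ATCGATCC; its first k bases are the reverse complement of the reverse primer's last k bases, so a perfect k-base overlap needs the forward primer's last k bases to equal them.
Comparing (forward last k vs required): k=1: C vs A ✗; k=2: TC vs AT ✗; k=3: ATC vs ATC ✓; k=4: CATC vs ATCG ✗; k=5: TCATC vs ATCGA ✗; k=6: CTCATC vs ATCGAT ✗; k=7: ACTCATC vs ATCGATC ✗; k=8: AACTCATC vs ATCGATCC ✗.
Only k = 3 is perfect, so the longest perfect 3' overlap is 3.

Longest perfect overlap: 3 complementary base pairs; significant dimer risk (threshold 3).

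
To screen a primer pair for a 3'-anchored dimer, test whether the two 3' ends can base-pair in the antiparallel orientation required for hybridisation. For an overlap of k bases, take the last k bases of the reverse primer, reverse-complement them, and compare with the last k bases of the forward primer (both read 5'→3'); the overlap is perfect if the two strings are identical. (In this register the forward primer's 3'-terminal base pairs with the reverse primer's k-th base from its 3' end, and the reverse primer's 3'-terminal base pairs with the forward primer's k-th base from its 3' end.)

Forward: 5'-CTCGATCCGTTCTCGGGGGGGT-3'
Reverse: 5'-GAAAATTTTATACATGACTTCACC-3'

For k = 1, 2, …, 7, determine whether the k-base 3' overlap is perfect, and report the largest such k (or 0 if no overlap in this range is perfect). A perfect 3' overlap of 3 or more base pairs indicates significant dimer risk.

Longest perfect overlap: 3 complementary base pairs; significant dimer risk (threshold 3).

Last 7 bases (5'→3') — forward …GGGGGGT, reverse …CTTCACC.
Reverse complement of the reverse primer's last 7 bases: GGTGAAG; its first k bases are the reverse complement of the reverse primer's last k bases, so a perfect k-base overlap needs the forward primer's last k bases to equal them.
Comparing (forward last k vs required): k=1: T vs G ✗; k=2: GT vs GG ✗; k=3: GGT vs GGT ✓; k=4: GGGT vs GGTG ✗; k=5: GGGGT vs GGTGA ✗; k=6: GGGGGT vs GGTGAA ✗; k=7: GGGGGGT vs GGTGAAG ✗.
Only k = 3 is perfect, so the longest perfect 3' overlap is 3.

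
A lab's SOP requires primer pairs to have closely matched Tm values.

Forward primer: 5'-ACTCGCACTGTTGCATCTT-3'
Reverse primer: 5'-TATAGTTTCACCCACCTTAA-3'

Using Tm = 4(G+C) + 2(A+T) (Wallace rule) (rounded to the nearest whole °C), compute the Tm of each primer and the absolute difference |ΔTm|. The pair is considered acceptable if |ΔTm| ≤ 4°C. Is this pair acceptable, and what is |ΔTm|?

Forward: A=3 T=7 G=3 C=6 → Tm = 2·10 + 4·9 = 56°C.
Reverse: A=6 T=7 G=1 C=6 → Tm = 2·13 + 4·7 = 54°C.
|ΔTm| = |56 − 54| = 2°C, ≤ 4°C.

|ΔTm| = 2°C; the pair is acceptable.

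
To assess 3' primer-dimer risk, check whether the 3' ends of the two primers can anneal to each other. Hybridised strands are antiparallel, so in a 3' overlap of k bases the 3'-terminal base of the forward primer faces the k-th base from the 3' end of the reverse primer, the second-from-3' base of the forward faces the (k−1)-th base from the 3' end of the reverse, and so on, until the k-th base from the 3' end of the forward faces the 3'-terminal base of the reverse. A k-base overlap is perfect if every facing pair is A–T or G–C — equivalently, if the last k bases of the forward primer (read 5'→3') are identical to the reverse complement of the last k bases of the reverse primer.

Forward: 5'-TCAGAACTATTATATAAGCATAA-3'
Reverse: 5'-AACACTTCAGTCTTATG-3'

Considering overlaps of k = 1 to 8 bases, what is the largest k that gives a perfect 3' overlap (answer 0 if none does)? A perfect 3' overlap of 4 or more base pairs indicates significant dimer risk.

Longest perfect overlap: 5 complementary base pairs; significant dimer risk (threshold 4).

Last 8 bases (5'→3') — forward …AAGCATAA, reverse …GTCTTATG.
Reverse complement of the reverse primer's last 8 bases: CATAAGAC; its first k bases are the reverse complement of the reverse primer's last k bases, so a perfect k-base overlap needs the forward primer's last k bases to equal them.
Comparing (forward last k vs required): k=1: A vs C ✗; k=2: AA vs CA ✗; k=3: TAA vs CAT ✗; k=4: ATAA vs CATA ✗; k=5: CATAA vs CATAA ✓; k=6: GCATAA vs CATAAG ✗; k=7: AGCATAA vs CATAAGA ✗; k=8: AAGCATAA vs CATAAGAC ✗.
Only k = 5 is perfect, so the longest perfect 3' overlap is 5.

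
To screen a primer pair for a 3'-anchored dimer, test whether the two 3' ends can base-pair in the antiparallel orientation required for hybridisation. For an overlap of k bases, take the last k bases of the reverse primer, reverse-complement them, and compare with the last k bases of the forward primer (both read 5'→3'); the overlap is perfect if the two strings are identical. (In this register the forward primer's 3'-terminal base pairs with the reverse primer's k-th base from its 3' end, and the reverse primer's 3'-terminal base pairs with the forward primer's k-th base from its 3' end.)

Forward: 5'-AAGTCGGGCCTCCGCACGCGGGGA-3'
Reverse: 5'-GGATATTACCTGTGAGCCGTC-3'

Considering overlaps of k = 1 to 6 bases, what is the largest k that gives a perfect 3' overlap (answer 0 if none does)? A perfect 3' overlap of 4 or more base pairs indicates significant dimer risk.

Longest perfect overlap: 2 complementary base pairs; below the dimer-risk threshold (threshold 4).

Last 6 bases (5'→3') — forward …CGGGGA, reverse …GCCGTC.
Reverse complement of the reverse primer's last 6 bases: GACGGC; its first k bases are the reverse complement of the reverse primer's last k bases, so a perfect k-base overlap needs the forward primer's last k bases to equal them.
Comparing (forward last k vs required): k=1: A vs G ✗; k=2: GA vs GA ✓; k=3: GGA vs GAC ✗; k=4: GGGA vs GACG ✗; k=5: GGGGA vs GACGG ✗; k=6: CGGGGA vs GACGGC ✗.
Only k = 2 is perfect, so the longest perfect 3' overlap is 2.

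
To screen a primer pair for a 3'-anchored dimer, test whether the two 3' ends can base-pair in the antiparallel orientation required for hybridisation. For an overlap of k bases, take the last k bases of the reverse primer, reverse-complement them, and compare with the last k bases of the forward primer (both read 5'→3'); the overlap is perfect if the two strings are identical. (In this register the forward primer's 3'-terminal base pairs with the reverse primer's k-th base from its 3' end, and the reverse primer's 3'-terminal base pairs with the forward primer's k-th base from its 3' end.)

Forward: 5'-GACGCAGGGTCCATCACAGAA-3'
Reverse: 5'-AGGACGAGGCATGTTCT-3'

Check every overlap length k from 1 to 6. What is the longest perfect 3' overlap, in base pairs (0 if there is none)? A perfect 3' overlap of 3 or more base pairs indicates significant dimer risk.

Longest perfect overlap: 4 complementary base pairs; significant dimer risk (threshold 3).

Last 6 bases (5'→3') — forward …ACAGAA, reverse …TGTTCT.
Reverse complement of the reverse primer's last 6 bases: AGAACA; its first k bases are the reverse complement of the reverse primer's last k bases, so a perfect k-base overlap needs the forward primer's last k bases to equal them.
Comparing (forward last k vs required): k=1: A vs A ✓; k=2: AA vs AG ✗; k=3: GAA vs AGA ✗; k=4: AGAA vs AGAA ✓; k=5: CAGAA vs AGAAC ✗; k=6: ACAGAA vs AGAACA ✗.
Perfect overlaps at k = 1, 4; the largest is 4.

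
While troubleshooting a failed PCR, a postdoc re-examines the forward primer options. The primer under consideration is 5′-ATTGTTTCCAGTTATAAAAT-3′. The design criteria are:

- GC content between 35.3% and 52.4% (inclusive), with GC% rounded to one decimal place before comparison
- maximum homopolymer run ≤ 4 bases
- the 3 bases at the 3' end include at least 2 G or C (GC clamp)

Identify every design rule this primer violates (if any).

Fails: GC content, GC clamp.

Base counts: A=7, T=9, G=2, C=2 (length 20).
GC content: GC 4/20 = 20.0%, outside 35.3–52.4% ✗
homopolymer run: longest run = 4 ✓
GC clamp: 3' end AAT has 0 G/C, need ≥2 ✗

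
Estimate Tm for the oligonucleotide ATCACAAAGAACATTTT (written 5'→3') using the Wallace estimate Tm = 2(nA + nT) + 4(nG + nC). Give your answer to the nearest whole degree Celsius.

Base counts: A=8, T=5, G=1, C=3 (length 17).
Tm = 2·(8+5) + 4·(1+3) = 2·13 + 4·4 = 26 + 16 = 42°C.

42°C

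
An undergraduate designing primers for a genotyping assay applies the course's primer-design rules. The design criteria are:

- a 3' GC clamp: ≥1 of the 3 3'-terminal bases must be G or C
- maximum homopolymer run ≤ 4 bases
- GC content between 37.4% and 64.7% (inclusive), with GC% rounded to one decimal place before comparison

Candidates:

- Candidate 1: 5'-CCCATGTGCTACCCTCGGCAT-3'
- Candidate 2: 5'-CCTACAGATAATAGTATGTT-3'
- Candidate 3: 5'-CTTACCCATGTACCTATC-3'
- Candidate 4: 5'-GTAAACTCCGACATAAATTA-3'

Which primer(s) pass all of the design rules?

Candidate 1 and Candidate 3.

Candidate 1 (21 nt, A=3 T=5 G=4 C=9): 3' end CAT has 1 G/C ✓; longest run = 3 ✓; GC 13/21 = 61.9% ✓ — passes.
Candidate 2 (20 nt, A=7 T=7 G=3 C=3): 3' end GTT has 1 G/C ✓; longest run = 2 ✓; GC 6/20 = 30.0%, outside 37.4–64.7% ✗ — fails.
Candidate 3 (18 nt, A=4 T=6 G=1 C=7): 3' end ATC has 1 G/C ✓; longest run = 3 ✓; GC 8/18 = 44.4% ✓ — passes.
Candidate 4 (20 nt, A=9 T=5 G=2 C=4): 3' end TTA has 0 G/C, need ≥1 ✗; longest run = 3 ✓; GC 6/20 = 30.0%, outside 37.4–64.7% ✗ — fails.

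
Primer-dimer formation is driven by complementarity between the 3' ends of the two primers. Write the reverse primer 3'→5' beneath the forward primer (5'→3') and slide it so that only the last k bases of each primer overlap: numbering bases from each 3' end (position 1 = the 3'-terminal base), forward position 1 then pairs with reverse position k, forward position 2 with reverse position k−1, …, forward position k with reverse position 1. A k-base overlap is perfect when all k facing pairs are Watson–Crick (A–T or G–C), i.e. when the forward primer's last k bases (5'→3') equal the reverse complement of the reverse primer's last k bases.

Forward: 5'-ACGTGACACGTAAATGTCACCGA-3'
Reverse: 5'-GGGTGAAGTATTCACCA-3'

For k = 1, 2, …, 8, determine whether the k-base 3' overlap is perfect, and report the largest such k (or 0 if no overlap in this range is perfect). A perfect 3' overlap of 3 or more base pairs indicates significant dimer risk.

Last 8 bases (5'→3') — forward …GTCACCGA, reverse …ATTCACCA.
Reverse complement of the reverse primer's last 8 bases: TGGTGAAT; its first k bases are the reverse complement of the reverse primer's last k bases, so a perfect k-base overlap needs the forward primer's last k bases to equal them.
Comparing (forward last k vs required): k=1: A vs T ✗; k=2: GA vs TG ✗; k=3: CGA vs TGG ✗; k=4: CCGA vs TGGT ✗; k=5: ACCGA vs TGGTG ✗; k=6: CACCGA vs TGGTGA ✗; k=7: TCACCGA vs TGGTGAA ✗; k=8: GTCACCGA vs TGGTGAAT ✗.
No overlap length from 1 to 8 is perfect, so the longest perfect 3' overlap is 0.

Longest perfect overlap: 0 complementary base pairs; below the dimer-risk threshold (threshold 3).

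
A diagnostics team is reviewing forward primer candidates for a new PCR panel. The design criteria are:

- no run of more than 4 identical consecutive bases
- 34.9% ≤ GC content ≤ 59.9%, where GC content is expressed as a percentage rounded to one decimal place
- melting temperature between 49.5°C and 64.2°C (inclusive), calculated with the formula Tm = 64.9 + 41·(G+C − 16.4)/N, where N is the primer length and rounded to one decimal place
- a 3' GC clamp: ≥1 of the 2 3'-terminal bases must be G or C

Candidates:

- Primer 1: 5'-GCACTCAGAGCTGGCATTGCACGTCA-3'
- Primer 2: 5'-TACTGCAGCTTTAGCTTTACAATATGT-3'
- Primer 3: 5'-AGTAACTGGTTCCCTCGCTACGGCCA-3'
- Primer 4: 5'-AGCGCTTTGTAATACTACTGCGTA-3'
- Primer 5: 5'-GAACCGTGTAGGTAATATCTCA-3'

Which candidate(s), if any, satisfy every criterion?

Primer 1, Primer 3 and Primer 5.

Primer 1 (26 nt, A=6 T=5 G=7 C=8): longest run = 2 ✓; GC 15/26 = 57.7% ✓; Tm = 64.9 + 41·(15 − 16.4)/26 = 62.7°C ✓; 3' end CA has 1 G/C ✓ — passes.
Primer 2 (27 nt, A=7 T=11 G=4 C=5): longest run = 3 ✓; GC 9/27 = 33.3%, outside 34.9–59.9% ✗; Tm = 64.9 + 41·(9 − 16.4)/27 = 53.7°C ✓; 3' end GT has 1 G/C ✓ — fails.
Primer 3 (26 nt, A=5 T=6 G=6 C=9): longest run = 3 ✓; GC 15/26 = 57.7% ✓; Tm = 64.9 + 41·(15 − 16.4)/26 = 62.7°C ✓; 3' end CA has 1 G/C ✓ — passes.
Primer 4 (24 nt, A=6 T=8 G=5 C=5): longest run = 3 ✓; GC 10/24 = 41.7% ✓; Tm = 64.9 + 41·(10 − 16.4)/24 = 54.0°C ✓; 3' end TA has 0 G/C, need ≥1 ✗ — fails.
Primer 5 (22 nt, A=7 T=6 G=5 C=4): longest run = 2 ✓; GC 9/22 = 40.9% ✓; Tm = 64.9 + 41·(9 − 16.4)/22 = 51.1°C ✓; 3' end CA has 1 G/C ✓ — passes.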